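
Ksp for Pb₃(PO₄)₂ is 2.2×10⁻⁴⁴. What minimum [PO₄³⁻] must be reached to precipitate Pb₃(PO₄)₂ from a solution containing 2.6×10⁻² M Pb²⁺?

Precipitation of each salt begins when its ion product equals Ksp.
Pb₃(PO₄)₂(s) ⇌ 3 Pb²⁺(aq) + 2 PO₄³⁻(aq)
Ksp = [Pb²⁺]^3[PO₄³⁻]^2 = [PO₄³⁻]^2(2.6×10⁻²)^3
[PO₄³⁻]^2 = 2.2×10⁻⁴⁴ / (2.6×10⁻²)^3 = 1.3×10⁻³⁹
[PO₄³⁻] = 3.5×10⁻²⁰ M

3.5×10⁻²⁰ M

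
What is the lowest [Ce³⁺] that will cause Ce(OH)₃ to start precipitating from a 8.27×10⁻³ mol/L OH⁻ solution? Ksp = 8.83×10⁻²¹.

1.56×10⁻¹⁴ M

Precipitation of each salt begins when its ion product equals Ksp.
Ce(OH)₃(s) ⇌ Ce³⁺(aq) + 3 OH⁻(aq)
Ksp = [Ce³⁺][OH⁻]^3 = [Ce³⁺](8.27×10⁻³)^3
[Ce³⁺] = 8.83×10⁻²¹ / (8.27×10⁻³)^3 = 1.56×10⁻¹⁴
[Ce³⁺] = 1.56×10⁻¹⁴ mol/L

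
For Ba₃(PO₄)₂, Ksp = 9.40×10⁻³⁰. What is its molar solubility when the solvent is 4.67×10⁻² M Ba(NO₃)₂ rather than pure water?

Ba₃(PO₄)₂(s) ⇌ 3 Ba²⁺(aq) + 2 PO₄³⁻(aq)
Let s be the solubility of Ba₃(PO₄)₂ here. The common ion gives [Ba²⁺] ≈ 4.67×10⁻² M, and [PO₄³⁻] = 2s.
Ksp = [Ba²⁺]^3[PO₄³⁻]^2 = (4.67×10⁻²)^3(2s)^2
(2s)^2 = 9.40×10⁻³⁰ / (4.67×10⁻²)^3 = 9.23×10⁻²⁶
s = 1.52×10⁻¹³ M

1.52×10⁻¹³ M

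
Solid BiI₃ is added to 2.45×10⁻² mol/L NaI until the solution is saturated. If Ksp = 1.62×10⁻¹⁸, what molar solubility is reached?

1.10×10⁻¹³ M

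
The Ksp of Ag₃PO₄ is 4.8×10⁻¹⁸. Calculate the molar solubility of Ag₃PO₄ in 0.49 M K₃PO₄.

7.1×10⁻⁷ M

Ag₃PO₄(s) ⇌ 3 Ag⁺(aq) + PO₄³⁻(aq)
PO₄³⁻ is already present at 0.49 M. If s mol/L of Ag₃PO₄ dissolves, [Ag⁺] = 3s while [PO₄³⁻] ≈ 0.49 M.
Ksp = [Ag⁺]^3[PO₄³⁻] = (3s)^3(0.49)
(3s)^3 = 4.8×10⁻¹⁸ / (0.49) = 9.8×10⁻¹⁸
s = 7.1×10⁻⁷ M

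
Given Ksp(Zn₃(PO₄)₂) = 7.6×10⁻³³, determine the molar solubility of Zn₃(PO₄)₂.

Zn₃(PO₄)₂(s) ⇌ 3 Zn²⁺(aq) + 2 PO₄³⁻(aq)
Call the molar solubility s, so that [Zn²⁺] = 3s and [PO₄³⁻] = 2s.
Ksp = [Zn²⁺]^3[PO₄³⁻]^2 = (3s)^3 · (2s)^2 = 108s^5
108s^5 = 7.6×10⁻³³  ⇒  s^5 = 7.0×10⁻³⁵
Taking the 5th root, s = 1.5×10⁻⁷ M.

1.5×10⁻⁷ M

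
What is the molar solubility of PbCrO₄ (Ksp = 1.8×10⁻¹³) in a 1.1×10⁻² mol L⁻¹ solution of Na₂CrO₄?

PbCrO₄(s) ⇌ Pb²⁺(aq) + CrO₄²⁻(aq)
The solution already contains CrO₄²⁻ at 1.1×10⁻² mol L⁻¹. Let s be the molar solubility of PbCrO₄.
[CrO₄²⁻] ≈ 1.1×10⁻² mol L⁻¹ (common ion dominates); [Pb²⁺] = s.
Ksp = [Pb²⁺][CrO₄²⁻] = s(1.1×10⁻²)
s = 1.8×10⁻¹³ / (1.1×10⁻²) = 1.6×10⁻¹¹
s = 1.6×10⁻¹¹ mol L⁻¹

1.6×10⁻¹¹ M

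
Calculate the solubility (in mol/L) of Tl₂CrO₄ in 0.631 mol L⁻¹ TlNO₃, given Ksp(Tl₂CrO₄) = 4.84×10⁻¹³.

Tl₂CrO₄(s) ⇌ 2 Tl⁺(aq) + CrO₄²⁻(aq)
With Tl⁺ already at 0.631 mol L⁻¹ and s small, take [Tl⁺] ≈ 0.631 mol L⁻¹ and [CrO₄²⁻] = s.
Ksp = [Tl⁺]^2[CrO₄²⁻] = (0.631)^2s
s = 4.84×10⁻¹³ / (0.631)^2 = 1.22×10⁻¹²
s = 1.22×10⁻¹² mol L⁻¹

1.22×10⁻¹² M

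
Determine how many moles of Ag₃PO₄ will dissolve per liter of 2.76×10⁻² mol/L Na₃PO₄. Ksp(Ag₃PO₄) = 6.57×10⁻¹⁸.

2.07×10⁻⁶ M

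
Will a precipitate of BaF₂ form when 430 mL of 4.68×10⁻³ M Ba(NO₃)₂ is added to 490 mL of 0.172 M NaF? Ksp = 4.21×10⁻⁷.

Yes

The combined volume is 920 mL.
[Ba²⁺] = (4.68×10⁻³)(430)/920 = 2.19×10⁻³ M
[F⁻] = (0.172)(490)/920 = 9.16×10⁻² M
Q = [Ba²⁺][F⁻]^2 = 1.84×10⁻⁵
Q = 1.84×10⁻⁵ > Ksp = 4.21×10⁻⁷, so the solution is supersaturated and BaF₂ precipitates.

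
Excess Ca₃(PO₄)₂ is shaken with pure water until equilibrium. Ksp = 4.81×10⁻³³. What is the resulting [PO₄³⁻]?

Ca₃(PO₄)₂(s) ⇌ 3 Ca²⁺(aq) + 2 PO₄³⁻(aq)
With molar solubility s: [Ca²⁺] = 3s, [PO₄³⁻] = 2s.
Ksp = [Ca²⁺]^3[PO₄³⁻]^2 = (3s)^3 · (2s)^2 = 108s^5 = 4.81×10⁻³³
s = 1.35×10⁻⁷ mol L⁻¹
[PO₄³⁻] = 2s = 2.70×10⁻⁷ mol L⁻¹

2.70×10⁻⁷ M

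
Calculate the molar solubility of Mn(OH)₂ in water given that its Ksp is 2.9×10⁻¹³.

4.2×10⁻⁵ M

Mn(OH)₂(s) ⇌ Mn²⁺(aq) + 2 OH⁻(aq)
If s mol/L of Mn(OH)₂ dissolves, [Mn²⁺] = s and [OH⁻] = 2s.
Ksp = [Mn²⁺][OH⁻]^2 = s · (2s)^2 = 4s^3
4s^3 = 2.9×10⁻¹³  ⇒  s^3 = 7.3×10⁻¹⁴
Taking the 3rd root, s = 4.2×10⁻⁵ mol/L.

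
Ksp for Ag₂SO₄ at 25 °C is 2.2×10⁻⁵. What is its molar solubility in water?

1.8×10⁻² M

Ag₂SO₄(s) ⇌ 2 Ag⁺(aq) + SO₄²⁻(aq)
Call the molar solubility s, so that [Ag⁺] = 2s and [SO₄²⁻] = s.
Ksp = [Ag⁺]^2[SO₄²⁻] = (2s)^2 · s = 4s^3
4s^3 = 2.2×10⁻⁵  ⇒  s^3 = 5.5×10⁻⁶
Taking the 3rd root, s = 1.8×10⁻² mol L⁻¹.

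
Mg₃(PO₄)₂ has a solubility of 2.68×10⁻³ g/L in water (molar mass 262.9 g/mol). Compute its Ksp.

Convert to molarity: s = 2.68×10⁻³ / 262.9 = 1.0194×10⁻⁵ mol/L
Mg₃(PO₄)₂(s) ⇌ 3 Mg²⁺(aq) + 2 PO₄³⁻(aq)
If s mol/L of Mg₃(PO₄)₂ dissolves, [Mg²⁺] = 3s and [PO₄³⁻] = 2s.
Ksp = [Mg²⁺]^3[PO₄³⁻]^2 = (3s)^3 · (2s)^2 = 108s^5
Ksp = 108 × (1.0194×10⁻⁵)^5 = 1.19×10⁻²³

Ksp = 1.19×10⁻²³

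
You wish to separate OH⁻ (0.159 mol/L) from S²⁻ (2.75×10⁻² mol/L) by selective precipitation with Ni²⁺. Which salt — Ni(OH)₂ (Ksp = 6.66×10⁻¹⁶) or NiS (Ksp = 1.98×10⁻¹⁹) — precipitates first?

Precipitation begins when Q = Ksp.
For Ni(OH)₂: [Ni²⁺] = (Ksp/[OH⁻]^2) = 2.63×10⁻¹⁴ mol/L
For NiS: [Ni²⁺] = (Ksp/[S²⁻]) = 7.20×10⁻¹⁸ mol/L
Since NiS needs less Ni²⁺ to reach saturation, it precipitates first.

NiS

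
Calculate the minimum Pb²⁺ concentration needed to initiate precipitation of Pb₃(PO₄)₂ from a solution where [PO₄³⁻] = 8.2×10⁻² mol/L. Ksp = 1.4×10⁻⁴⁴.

1.3×10⁻¹⁴ M

Precipitation begins when Q = Ksp.
Pb₃(PO₄)₂(s) ⇌ 3 Pb²⁺(aq) + 2 PO₄³⁻(aq)
Ksp = [Pb²⁺]^3[PO₄³⁻]^2 = [Pb²⁺]^3(8.2×10⁻²)^2
[Pb²⁺]^3 = 1.4×10⁻⁴⁴ / (8.2×10⁻²)^2 = 2.1×10⁻⁴²
[Pb²⁺] = 1.3×10⁻¹⁴ mol/L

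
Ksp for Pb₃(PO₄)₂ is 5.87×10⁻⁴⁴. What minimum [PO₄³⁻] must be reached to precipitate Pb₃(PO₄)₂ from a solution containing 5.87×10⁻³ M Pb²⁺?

The threshold for precipitation is Q = Ksp.
Pb₃(PO₄)₂(s) ⇌ 3 Pb²⁺(aq) + 2 PO₄³⁻(aq)
Ksp = [Pb²⁺]^3[PO₄³⁻]^2 = [PO₄³⁻]^2(5.87×10⁻³)^3
[PO₄³⁻]^2 = 5.87×10⁻⁴⁴ / (5.87×10⁻³)^3 = 2.90×10⁻³⁷
[PO₄³⁻] = 5.39×10⁻¹⁹ M

5.39×10⁻¹⁹ M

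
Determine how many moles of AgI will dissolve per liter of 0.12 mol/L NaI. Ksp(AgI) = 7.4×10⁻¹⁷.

AgI(s) ⇌ Ag⁺(aq) + I⁻(aq)
With I⁻ already at 0.12 mol/L and s small, take [I⁻] ≈ 0.12 mol/L and [Ag⁺] = s.
Ksp = [Ag⁺][I⁻] = s(0.12)
s = 7.4×10⁻¹⁷ / (0.12) = 6.2×10⁻¹⁶
s = 6.2×10⁻¹⁶ mol/L

6.2×10⁻¹⁶ M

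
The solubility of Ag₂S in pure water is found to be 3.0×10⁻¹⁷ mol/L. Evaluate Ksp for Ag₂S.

Ag₂S(s) ⇌ 2 Ag⁺(aq) + S²⁻(aq)
For each mole of Ag₂S that dissolves per liter, [Ag⁺] = 2s and [S²⁻] = s; let s denote this solubility.
Ksp = [Ag⁺]^2[S²⁻] = (2s)^2 · s = 4s^3
Ksp = 4 × (3.0×10⁻¹⁷)^3 = 1.1×10⁻⁴⁹

Ksp = 1.1×10⁻⁴⁹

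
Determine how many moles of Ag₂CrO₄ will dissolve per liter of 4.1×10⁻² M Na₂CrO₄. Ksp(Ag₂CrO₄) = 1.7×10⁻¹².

3.2×10⁻⁶ M

Ag₂CrO₄(s) ⇌ 2 Ag⁺(aq) + CrO₄²⁻(aq)
The solution already contains CrO₄²⁻ at 4.1×10⁻² M. Let s be the molar solubility of Ag₂CrO₄.
[CrO₄²⁻] ≈ 4.1×10⁻² M (common ion dominates); [Ag⁺] = 2s.
Ksp = [Ag⁺]^2[CrO₄²⁻] = (2s)^2(4.1×10⁻²)
(2s)^2 = 1.7×10⁻¹² / (4.1×10⁻²) = 4.1×10⁻¹¹
s = 3.2×10⁻⁶ M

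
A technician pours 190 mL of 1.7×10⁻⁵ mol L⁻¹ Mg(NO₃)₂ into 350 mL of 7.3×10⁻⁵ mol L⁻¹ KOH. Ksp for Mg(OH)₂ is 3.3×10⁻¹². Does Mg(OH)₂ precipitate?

No

After mixing, V = 190 mL + 350 mL = 540 mL.
[Mg²⁺] = (1.7×10⁻⁵)(190)/540 = 6.0×10⁻⁶ mol L⁻¹
[OH⁻] = (7.3×10⁻⁵)(350)/540 = 4.7×10⁻⁵ mol L⁻¹
Q = [Mg²⁺][OH⁻]^2 = 1.3×10⁻¹⁴
Q < Ksp (1.3×10⁻¹⁴ vs 3.3×10⁻¹²); the solution remains unsaturated and no precipitate forms.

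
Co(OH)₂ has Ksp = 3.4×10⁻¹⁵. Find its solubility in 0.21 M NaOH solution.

7.7×10⁻¹⁴ M

Co(OH)₂(s) ⇌ Co²⁺(aq) + 2 OH⁻(aq)
Let s be the solubility of Co(OH)₂ here. The common ion gives [OH⁻] ≈ 0.21 M, and [Co²⁺] = s.
Ksp = [Co²⁺][OH⁻]^2 = s(0.21)^2
s = 3.4×10⁻¹⁵ / (0.21)^2 = 7.7×10⁻¹⁴
s = 7.7×10⁻¹⁴ M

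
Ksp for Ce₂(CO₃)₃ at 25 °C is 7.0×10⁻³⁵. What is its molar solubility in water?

Ce₂(CO₃)₃(s) ⇌ 2 Ce³⁺(aq) + 3 CO₃²⁻(aq)
With molar solubility s: [Ce³⁺] = 2s, [CO₃²⁻] = 3s.
Ksp = [Ce³⁺]^2[CO₃²⁻]^3 = (2s)^2 · (3s)^3 = 108s^5
108s^5 = 7.0×10⁻³⁵  ⇒  s^5 = 6.5×10⁻³⁷
s = (6.5×10⁻³⁷)^(1/5) = 5.8×10⁻⁸ mol L⁻¹

5.8×10⁻⁸ M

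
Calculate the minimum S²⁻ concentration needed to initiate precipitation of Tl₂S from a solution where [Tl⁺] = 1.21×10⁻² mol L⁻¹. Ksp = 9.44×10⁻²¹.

6.45×10⁻¹⁷ M

A salt starts to precipitate once the ion product Q reaches its Ksp.
Tl₂S(s) ⇌ 2 Tl⁺(aq) + S²⁻(aq)
Ksp = [Tl⁺]^2[S²⁻] = [S²⁻](1.21×10⁻²)^2
[S²⁻] = 9.44×10⁻²¹ / (1.21×10⁻²)^2 = 6.45×10⁻¹⁷
[S²⁻] = 6.45×10⁻¹⁷ mol L⁻¹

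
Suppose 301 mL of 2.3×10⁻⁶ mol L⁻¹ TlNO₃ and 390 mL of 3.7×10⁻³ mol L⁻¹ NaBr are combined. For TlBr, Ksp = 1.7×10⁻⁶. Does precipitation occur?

The combined volume is 691 mL.
[Tl⁺] = (2.3×10⁻⁶)(301)/691 = 1.0×10⁻⁶ mol L⁻¹
[Br⁻] = (3.7×10⁻³)(390)/691 = 2.1×10⁻³ mol L⁻¹
Q = [Tl⁺][Br⁻] = 2.1×10⁻⁹
Q = 2.1×10⁻⁹ < Ksp = 1.7×10⁻⁶, so the solution is unsaturated and no precipitate forms.

No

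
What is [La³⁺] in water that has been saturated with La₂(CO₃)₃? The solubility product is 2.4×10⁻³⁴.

1.5×10⁻⁷ M

La₂(CO₃)₃(s) ⇌ 2 La³⁺(aq) + 3 CO₃²⁻(aq)
If s mol/L of La₂(CO₃)₃ dissolves, [La³⁺] = 2s and [CO₃²⁻] = 3s.
Ksp = [La³⁺]^2[CO₃²⁻]^3 = (2s)^2 · (3s)^3 = 108s^5 = 2.4×10⁻³⁴
s = 7.4×10⁻⁸ mol L⁻¹
[La³⁺] = 2s = 1.5×10⁻⁷ mol L⁻¹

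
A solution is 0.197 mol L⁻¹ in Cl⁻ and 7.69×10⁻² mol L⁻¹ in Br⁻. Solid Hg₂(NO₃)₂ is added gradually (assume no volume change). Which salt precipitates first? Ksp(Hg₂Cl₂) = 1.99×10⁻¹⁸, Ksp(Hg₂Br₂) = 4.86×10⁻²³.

A salt starts to precipitate once the ion product Q reaches its Ksp.
For Hg₂Cl₂: [Hg₂²⁺] = (Ksp/[Cl⁻]^2) = 5.13×10⁻¹⁷ mol L⁻¹
For Hg₂Br₂: [Hg₂²⁺] = (Ksp/[Br⁻]^2) = 8.22×10⁻²¹ mol L⁻¹
Hg₂Br₂ requires the lower [Hg₂²⁺], so it precipitates first.

Hg₂Br₂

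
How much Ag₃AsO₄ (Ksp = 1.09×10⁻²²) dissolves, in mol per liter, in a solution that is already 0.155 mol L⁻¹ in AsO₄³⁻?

2.96×10⁻⁸ M

Ag₃AsO₄(s) ⇌ 3 Ag⁺(aq) + AsO₄³⁻(aq)
Let s be the solubility of Ag₃AsO₄ here. The common ion gives [AsO₄³⁻] ≈ 0.155 mol L⁻¹, and [Ag⁺] = 3s.
Ksp = [Ag⁺]^3[AsO₄³⁻] = (3s)^3(0.155)
(3s)^3 = 1.09×10⁻²² / (0.155) = 7.03×10⁻²²
s = 2.96×10⁻⁸ mol L⁻¹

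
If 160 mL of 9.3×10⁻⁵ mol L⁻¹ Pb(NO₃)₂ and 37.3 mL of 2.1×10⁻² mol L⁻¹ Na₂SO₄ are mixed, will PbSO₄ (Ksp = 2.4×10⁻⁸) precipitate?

After mixing, V = 160 mL + 37.3 mL = 197.3 mL.
[Pb²⁺] = (9.3×10⁻⁵)(160)/197.3 = 7.5×10⁻⁵ mol L⁻¹
[SO₄²⁻] = (2.1×10⁻²)(37.3)/197.3 = 4.0×10⁻³ mol L⁻¹
Q = [Pb²⁺][SO₄²⁻] = 3.0×10⁻⁷
Since Q (3.0×10⁻⁷) exceeds Ksp (2.4×10⁻⁸), PbSO₄ will precipitate.

Yes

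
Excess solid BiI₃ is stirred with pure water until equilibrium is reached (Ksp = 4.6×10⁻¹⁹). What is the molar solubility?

1.1×10⁻⁵ M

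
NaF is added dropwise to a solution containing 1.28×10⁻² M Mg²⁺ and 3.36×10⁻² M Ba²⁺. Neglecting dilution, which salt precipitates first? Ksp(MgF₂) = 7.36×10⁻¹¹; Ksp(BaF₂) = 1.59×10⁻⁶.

MgF₂

Precipitation begins when Q = Ksp.
For MgF₂: [F⁻] = (Ksp/[Mg²⁺])^(1/2) = 7.58×10⁻⁵ M
For BaF₂: [F⁻] = (Ksp/[Ba²⁺])^(1/2) = 6.88×10⁻³ M
Since MgF₂ needs less F⁻ to reach saturation, it precipitates first.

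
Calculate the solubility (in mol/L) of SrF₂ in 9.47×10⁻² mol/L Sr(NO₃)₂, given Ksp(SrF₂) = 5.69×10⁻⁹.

1.23×10⁻⁴ M

SrF₂(s) ⇌ Sr²⁺(aq) + 2 F⁻(aq)
Sr²⁺ is already present at 9.47×10⁻² mol/L. If s mol/L of SrF₂ dissolves, [F⁻] = 2s while [Sr²⁺] ≈ 9.47×10⁻² mol/L.
Ksp = [Sr²⁺][F⁻]^2 = (9.47×10⁻²)(2s)^2
(2s)^2 = 5.69×10⁻⁹ / (9.47×10⁻²) = 6.01×10⁻⁸
s = 1.23×10⁻⁴ mol/L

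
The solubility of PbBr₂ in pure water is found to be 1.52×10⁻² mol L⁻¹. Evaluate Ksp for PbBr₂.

Ksp = 1.40×10⁻⁵

PbBr₂(s) ⇌ Pb²⁺(aq) + 2 Br⁻(aq)
Let s be the molar solubility. Then [Pb²⁺] = s and [Br⁻] = 2s.
Ksp = [Pb²⁺][Br⁻]^2 = s · (2s)^2 = 4s^3
Ksp = 4 × (1.52×10⁻²)^3 = 1.40×10⁻⁵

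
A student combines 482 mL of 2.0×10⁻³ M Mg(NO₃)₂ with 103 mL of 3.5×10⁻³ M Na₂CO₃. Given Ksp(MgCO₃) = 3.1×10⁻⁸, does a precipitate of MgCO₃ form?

After mixing, V = 482 mL + 103 mL = 585 mL.
[Mg²⁺] = (2.0×10⁻³)(482)/585 = 1.6×10⁻³ M
[CO₃²⁻] = (3.5×10⁻³)(103)/585 = 6.2×10⁻⁴ M
Q = [Mg²⁺][CO₃²⁻] = 1.0×10⁻⁶
Q = 1.0×10⁻⁶ > Ksp = 3.1×10⁻⁸, so the solution is supersaturated and MgCO₃ precipitates.

Yes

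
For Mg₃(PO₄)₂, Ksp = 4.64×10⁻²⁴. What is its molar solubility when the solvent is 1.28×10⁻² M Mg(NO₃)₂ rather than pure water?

7.44×10⁻¹⁰ M

Mg₃(PO₄)₂(s) ⇌ 3 Mg²⁺(aq) + 2 PO₄³⁻(aq)
Mg²⁺ is already present at 1.28×10⁻² M. If s mol/L of Mg₃(PO₄)₂ dissolves, [PO₄³⁻] = 2s while [Mg²⁺] ≈ 1.28×10⁻² M.
Ksp = [Mg²⁺]^3[PO₄³⁻]^2 = (1.28×10⁻²)^3(2s)^2
(2s)^2 = 4.64×10⁻²⁴ / (1.28×10⁻²)^3 = 2.21×10⁻¹⁸
s = 7.44×10⁻¹⁰ M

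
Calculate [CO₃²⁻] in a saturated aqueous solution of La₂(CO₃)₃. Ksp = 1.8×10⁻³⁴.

2.1×10⁻⁷ M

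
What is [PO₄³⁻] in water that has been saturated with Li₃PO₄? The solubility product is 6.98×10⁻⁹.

4.01×10⁻³ M

Li₃PO₄(s) ⇌ 3 Li⁺(aq) + PO₄³⁻(aq)
With molar solubility s: [Li⁺] = 3s, [PO₄³⁻] = s.
Ksp = [Li⁺]^3[PO₄³⁻] = (3s)^3 · s = 27s^4 = 6.98×10⁻⁹
s = 4.01×10⁻³ mol/L
[PO₄³⁻] = s = 4.01×10⁻³ mol/L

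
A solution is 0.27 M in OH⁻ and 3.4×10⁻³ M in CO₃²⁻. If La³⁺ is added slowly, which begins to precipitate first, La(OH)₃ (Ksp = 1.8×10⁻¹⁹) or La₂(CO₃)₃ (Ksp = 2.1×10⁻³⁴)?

Precipitation of each salt begins when its ion product equals Ksp.
For La(OH)₃: [La³⁺] = (Ksp/[OH⁻]^3) = 9.1×10⁻¹⁸ M
For La₂(CO₃)₃: [La³⁺] = (Ksp/[CO₃²⁻]^3)^(1/2) = 7.3×10⁻¹⁴ M
Since La(OH)₃ needs less La³⁺ to reach saturation, it precipitates first.

La(OH)₃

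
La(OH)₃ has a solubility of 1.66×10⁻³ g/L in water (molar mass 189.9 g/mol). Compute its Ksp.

Molar solubility s = (1.66×10⁻³ g/L) / (189.9 g/mol) = 8.7414×10⁻⁶ mol/L
La(OH)₃(s) ⇌ La³⁺(aq) + 3 OH⁻(aq)
With molar solubility s: [La³⁺] = s, [OH⁻] = 3s.
Ksp = [La³⁺][OH⁻]^3 = s · (3s)^3 = 27s^4
Ksp = 27 × (8.7414×10⁻⁶)^4 = 1.58×10⁻¹⁹

Ksp = 1.58×10⁻¹⁹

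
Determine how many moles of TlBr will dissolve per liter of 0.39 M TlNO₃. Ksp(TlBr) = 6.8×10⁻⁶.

TlBr(s) ⇌ Tl⁺(aq) + Br⁻(aq)
Tl⁺ is already present at 0.39 M. If s mol/L of TlBr dissolves, [Br⁻] = s while [Tl⁺] ≈ 0.39 M.
Ksp = [Tl⁺][Br⁻] = (0.39)s
s = 6.8×10⁻⁶ / (0.39) = 1.7×10⁻⁵
s = 1.7×10⁻⁵ M

1.7×10⁻⁵ M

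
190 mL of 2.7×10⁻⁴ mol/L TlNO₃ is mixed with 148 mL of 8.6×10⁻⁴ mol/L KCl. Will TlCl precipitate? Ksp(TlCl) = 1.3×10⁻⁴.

No

After mixing, V = 190 mL + 148 mL = 338 mL.
[Tl⁺] = (2.7×10⁻⁴)(190)/338 = 1.5×10⁻⁴ mol/L
[Cl⁻] = (8.6×10⁻⁴)(148)/338 = 3.8×10⁻⁴ mol/L
Q = [Tl⁺][Cl⁻] = 5.7×10⁻⁸
Q = 5.7×10⁻⁸ < Ksp = 1.3×10⁻⁴, so the solution is unsaturated and no precipitate forms.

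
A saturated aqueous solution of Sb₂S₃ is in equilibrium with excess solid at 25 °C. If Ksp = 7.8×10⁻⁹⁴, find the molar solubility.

9.4×10⁻²⁰ M

Sb₂S₃(s) ⇌ 2 Sb³⁺(aq) + 3 S²⁻(aq)
If s mol/L of Sb₂S₃ dissolves, [Sb³⁺] = 2s and [S²⁻] = 3s.
Ksp = [Sb³⁺]^2[S²⁻]^3 = (2s)^2 · (3s)^3 = 108s^5
108s^5 = 7.8×10⁻⁹⁴  ⇒  s^5 = 7.2×10⁻⁹⁶
s = (7.2×10⁻⁹⁶)^(1/5) = 9.4×10⁻²⁰ M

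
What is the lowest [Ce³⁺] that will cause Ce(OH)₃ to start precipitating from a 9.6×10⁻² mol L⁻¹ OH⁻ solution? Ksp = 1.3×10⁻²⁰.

1.5×10⁻¹⁷ M

The threshold for precipitation is Q = Ksp.
Ce(OH)₃(s) ⇌ Ce³⁺(aq) + 3 OH⁻(aq)
Ksp = [Ce³⁺][OH⁻]^3 = [Ce³⁺](9.6×10⁻²)^3
[Ce³⁺] = 1.3×10⁻²⁰ / (9.6×10⁻²)^3 = 1.5×10⁻¹⁷
[Ce³⁺] = 1.5×10⁻¹⁷ mol L⁻¹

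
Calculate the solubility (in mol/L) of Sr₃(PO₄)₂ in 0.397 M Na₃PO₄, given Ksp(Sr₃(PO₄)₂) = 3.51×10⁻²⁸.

Sr₃(PO₄)₂(s) ⇌ 3 Sr²⁺(aq) + 2 PO₄³⁻(aq)
With PO₄³⁻ already at 0.397 M and s small, take [PO₄³⁻] ≈ 0.397 M and [Sr²⁺] = 3s.
Ksp = [Sr²⁺]^3[PO₄³⁻]^2 = (3s)^3(0.397)^2
(3s)^3 = 3.51×10⁻²⁸ / (0.397)^2 = 2.23×10⁻²⁷
s = 4.35×10⁻¹⁰ M

4.35×10⁻¹⁰ M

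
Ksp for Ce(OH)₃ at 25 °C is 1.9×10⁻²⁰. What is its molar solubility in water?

Ce(OH)₃(s) ⇌ Ce³⁺(aq) + 3 OH⁻(aq)
Let s be the molar solubility. Then [Ce³⁺] = s and [OH⁻] = 3s.
Ksp = [Ce³⁺][OH⁻]^3 = s · (3s)^3 = 27s^4
27s^4 = 1.9×10⁻²⁰  ⇒  s^4 = 7.0×10⁻²²
s = (7.0×10⁻²²)^(1/4) = 5.2×10⁻⁶ mol L⁻¹

5.2×10⁻⁶ M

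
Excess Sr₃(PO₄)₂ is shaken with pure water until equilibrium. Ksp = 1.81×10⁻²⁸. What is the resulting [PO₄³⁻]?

2.22×10⁻⁶ M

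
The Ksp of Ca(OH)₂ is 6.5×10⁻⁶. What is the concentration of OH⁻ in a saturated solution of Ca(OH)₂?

Ca(OH)₂(s) ⇌ Ca²⁺(aq) + 2 OH⁻(aq)
Let s be the molar solubility. Then [Ca²⁺] = s and [OH⁻] = 2s.
Ksp = [Ca²⁺][OH⁻]^2 = s · (2s)^2 = 4s^3 = 6.5×10⁻⁶
s = 1.2×10⁻² mol/L
[OH⁻] = 2s = 2.4×10⁻² mol/L

2.4×10⁻² M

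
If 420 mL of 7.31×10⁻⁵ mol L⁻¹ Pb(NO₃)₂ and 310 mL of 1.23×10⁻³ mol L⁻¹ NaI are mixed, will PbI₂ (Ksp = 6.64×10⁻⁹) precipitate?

No

After mixing, V = 420 mL + 310 mL = 730 mL.
[Pb²⁺] = (7.31×10⁻⁵)(420)/730 = 4.21×10⁻⁵ mol L⁻¹
[I⁻] = (1.23×10⁻³)(310)/730 = 5.22×10⁻⁴ mol L⁻¹
Q = [Pb²⁺][I⁻]^2 = 1.15×10⁻¹¹
Since Q (1.15×10⁻¹¹) is less than Ksp (6.64×10⁻⁹), no PbI₂ precipitates.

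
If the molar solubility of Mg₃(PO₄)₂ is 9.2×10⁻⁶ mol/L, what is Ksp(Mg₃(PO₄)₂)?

Mg₃(PO₄)₂(s) ⇌ 3 Mg²⁺(aq) + 2 PO₄³⁻(aq)
For each mole of Mg₃(PO₄)₂ that dissolves per liter, [Mg²⁺] = 3s and [PO₄³⁻] = 2s; let s denote this solubility.
Ksp = [Mg²⁺]^3[PO₄³⁻]^2 = (3s)^3 · (2s)^2 = 108s^5
Ksp = 108 × (9.2×10⁻⁶)^5 = 7.1×10⁻²⁴

Ksp = 7.1×10⁻²⁴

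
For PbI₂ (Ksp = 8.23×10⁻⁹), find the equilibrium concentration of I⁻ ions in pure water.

PbI₂(s) ⇌ Pb²⁺(aq) + 2 I⁻(aq)
Let s be the molar solubility. Then [Pb²⁺] = s and [I⁻] = 2s.
Ksp = [Pb²⁺][I⁻]^2 = s · (2s)^2 = 4s^3 = 8.23×10⁻⁹
s = 1.27×10⁻³ mol/L
[I⁻] = 2s = 2.54×10⁻³ mol/L

2.54×10⁻³ M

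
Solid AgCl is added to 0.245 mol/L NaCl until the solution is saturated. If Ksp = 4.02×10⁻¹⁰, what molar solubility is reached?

AgCl(s) ⇌ Ag⁺(aq) + Cl⁻(aq)
Cl⁻ is already present at 0.245 mol/L. If s mol/L of AgCl dissolves, [Ag⁺] = s while [Cl⁻] ≈ 0.245 mol/L.
Ksp = [Ag⁺][Cl⁻] = s(0.245)
s = 4.02×10⁻¹⁰ / (0.245) = 1.64×10⁻⁹
s = 1.64×10⁻⁹ mol/L

1.64×10⁻⁹ M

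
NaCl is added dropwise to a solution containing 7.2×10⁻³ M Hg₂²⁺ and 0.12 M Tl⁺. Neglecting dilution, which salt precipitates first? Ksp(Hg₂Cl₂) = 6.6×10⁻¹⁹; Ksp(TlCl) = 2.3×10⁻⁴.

The threshold for precipitation is Q = Ksp.
For Hg₂Cl₂: [Cl⁻] = (Ksp/[Hg₂²⁺])^(1/2) = 9.6×10⁻⁹ M
For TlCl: [Cl⁻] = (Ksp/[Tl⁺]) = 1.9×10⁻³ M
The smaller threshold [Cl⁻] is reached first, so Hg₂Cl₂ precipitates first.

Hg₂Cl₂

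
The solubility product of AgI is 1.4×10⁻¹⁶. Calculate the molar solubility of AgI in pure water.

1.2×10⁻⁸ M

AgI(s) ⇌ Ag⁺(aq) + I⁻(aq)
Call the molar solubility s, so that [Ag⁺] = s and [I⁻] = s.
Ksp = [Ag⁺][I⁻] = s · s = s^2
s^2 = 1.4×10⁻¹⁶
s = 1.2×10⁻⁸ mol/L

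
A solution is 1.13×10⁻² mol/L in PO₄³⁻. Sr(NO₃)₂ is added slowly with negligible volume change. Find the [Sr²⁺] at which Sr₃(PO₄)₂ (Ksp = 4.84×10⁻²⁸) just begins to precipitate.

A salt starts to precipitate once the ion product Q reaches its Ksp.
Sr₃(PO₄)₂(s) ⇌ 3 Sr²⁺(aq) + 2 PO₄³⁻(aq)
Ksp = [Sr²⁺]^3[PO₄³⁻]^2 = [Sr²⁺]^3(1.13×10⁻²)^2
[Sr²⁺]^3 = 4.84×10⁻²⁸ / (1.13×10⁻²)^2 = 3.79×10⁻²⁴
[Sr²⁺] = 1.56×10⁻⁸ mol/L

1.56×10⁻⁸ M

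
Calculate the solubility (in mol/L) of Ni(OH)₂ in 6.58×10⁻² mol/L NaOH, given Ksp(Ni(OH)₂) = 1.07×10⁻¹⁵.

2.47×10⁻¹³ M

Ni(OH)₂(s) ⇌ Ni²⁺(aq) + 2 OH⁻(aq)
With OH⁻ already at 6.58×10⁻² mol/L and s small, take [OH⁻] ≈ 6.58×10⁻² mol/L and [Ni²⁺] = s.
Ksp = [Ni²⁺][OH⁻]^2 = s(6.58×10⁻²)^2
s = 1.07×10⁻¹⁵ / (6.58×10⁻²)^2 = 2.47×10⁻¹³
s = 2.47×10⁻¹³ mol/L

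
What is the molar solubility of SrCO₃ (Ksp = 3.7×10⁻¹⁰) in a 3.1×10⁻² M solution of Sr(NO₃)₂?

SrCO₃(s) ⇌ Sr²⁺(aq) + CO₃²⁻(aq)
Sr²⁺ is already present at 3.1×10⁻² M. If s mol/L of SrCO₃ dissolves, [CO₃²⁻] = s while [Sr²⁺] ≈ 3.1×10⁻² M.
Ksp = [Sr²⁺][CO₃²⁻] = (3.1×10⁻²)s
s = 3.7×10⁻¹⁰ / (3.1×10⁻²) = 1.2×10⁻⁸
s = 1.2×10⁻⁸ M

1.2×10⁻⁸ M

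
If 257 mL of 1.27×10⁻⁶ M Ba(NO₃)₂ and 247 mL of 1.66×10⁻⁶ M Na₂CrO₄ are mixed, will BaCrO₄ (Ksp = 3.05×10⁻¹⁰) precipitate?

No

Total volume after mixing = 257 + 247 = 504 mL.
[Ba²⁺] = (1.27×10⁻⁶)(257)/504 = 6.48×10⁻⁷ M
[CrO₄²⁻] = (1.66×10⁻⁶)(247)/504 = 8.14×10⁻⁷ M
Q = [Ba²⁺][CrO₄²⁻] = 5.27×10⁻¹³
Q < Ksp (5.27×10⁻¹³ vs 3.05×10⁻¹⁰); the solution remains unsaturated and no precipitate forms.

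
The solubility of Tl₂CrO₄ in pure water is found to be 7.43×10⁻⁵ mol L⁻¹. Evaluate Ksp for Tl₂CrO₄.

Ksp = 1.64×10⁻¹²

Tl₂CrO₄(s) ⇌ 2 Tl⁺(aq) + CrO₄²⁻(aq)
Call the molar solubility s, so that [Tl⁺] = 2s and [CrO₄²⁻] = s.
Ksp = [Tl⁺]^2[CrO₄²⁻] = (2s)^2 · s = 4s^3
Ksp = 4 × (7.43×10⁻⁵)^3 = 1.64×10⁻¹²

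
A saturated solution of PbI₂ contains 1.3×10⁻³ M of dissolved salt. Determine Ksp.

Ksp = 8.8×10⁻⁹

PbI₂(s) ⇌ Pb²⁺(aq) + 2 I⁻(aq)
For each mole of PbI₂ that dissolves per liter, [Pb²⁺] = s and [I⁻] = 2s; let s denote this solubility.
Ksp = [Pb²⁺][I⁻]^2 = s · (2s)^2 = 4s^3
Ksp = 4 × (1.3×10⁻³)^3 = 8.8×10⁻⁹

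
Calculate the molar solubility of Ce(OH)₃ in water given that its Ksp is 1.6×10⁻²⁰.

4.9×10⁻⁶ M

Ce(OH)₃(s) ⇌ Ce³⁺(aq) + 3 OH⁻(aq)
If s mol/L of Ce(OH)₃ dissolves, [Ce³⁺] = s and [OH⁻] = 3s.
Ksp = [Ce³⁺][OH⁻]^3 = s · (3s)^3 = 27s^4
27s^4 = 1.6×10⁻²⁰  ⇒  s^4 = 5.9×10⁻²²
s = 4.9×10⁻⁶ mol/L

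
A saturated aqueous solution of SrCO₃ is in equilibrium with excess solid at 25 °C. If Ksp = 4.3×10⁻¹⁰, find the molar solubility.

2.1×10⁻⁵ M

SrCO₃(s) ⇌ Sr²⁺(aq) + CO₃²⁻(aq)
With molar solubility s: [Sr²⁺] = s, [CO₃²⁻] = s.
Ksp = [Sr²⁺][CO₃²⁻] = s · s = s^2
s^2 = 4.3×10⁻¹⁰
s = 2.1×10⁻⁵ M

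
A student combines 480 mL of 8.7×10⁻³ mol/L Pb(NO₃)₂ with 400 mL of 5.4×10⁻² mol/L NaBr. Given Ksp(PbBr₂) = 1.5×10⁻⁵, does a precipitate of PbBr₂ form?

The combined volume is 880 mL.
[Pb²⁺] = (8.7×10⁻³)(480)/880 = 4.7×10⁻³ mol/L
[Br⁻] = (5.4×10⁻²)(400)/880 = 2.5×10⁻² mol/L
Q = [Pb²⁺][Br⁻]^2 = 2.9×10⁻⁶
Q < Ksp (2.9×10⁻⁶ vs 1.5×10⁻⁵); the solution remains unsaturated and no precipitate forms.

No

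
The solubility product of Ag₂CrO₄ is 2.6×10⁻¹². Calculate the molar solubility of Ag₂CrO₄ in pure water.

8.7×10⁻⁵ M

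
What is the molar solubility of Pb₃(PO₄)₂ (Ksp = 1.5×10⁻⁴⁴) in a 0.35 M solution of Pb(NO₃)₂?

Pb₃(PO₄)₂(s) ⇌ 3 Pb²⁺(aq) + 2 PO₄³⁻(aq)
Pb²⁺ is already present at 0.35 M. If s mol/L of Pb₃(PO₄)₂ dissolves, [PO₄³⁻] = 2s while [Pb²⁺] ≈ 0.35 M.
Ksp = [Pb²⁺]^3[PO₄³⁻]^2 = (0.35)^3(2s)^2
(2s)^2 = 1.5×10⁻⁴⁴ / (0.35)^3 = 3.5×10⁻⁴³
s = 3.0×10⁻²² M

3.0×10⁻²² M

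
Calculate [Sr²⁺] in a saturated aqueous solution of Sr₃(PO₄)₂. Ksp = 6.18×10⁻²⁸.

Sr₃(PO₄)₂(s) ⇌ 3 Sr²⁺(aq) + 2 PO₄³⁻(aq)
Call the molar solubility s, so that [Sr²⁺] = 3s and [PO₄³⁻] = 2s.
Ksp = [Sr²⁺]^3[PO₄³⁻]^2 = (3s)^3 · (2s)^2 = 108s^5 = 6.18×10⁻²⁸
s = 1.42×10⁻⁶ mol L⁻¹
[Sr²⁺] = 3s = 4.25×10⁻⁶ mol L⁻¹

4.25×10⁻⁶ M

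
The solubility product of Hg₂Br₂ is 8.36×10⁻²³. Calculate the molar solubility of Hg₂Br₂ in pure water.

2.75×10⁻⁸ M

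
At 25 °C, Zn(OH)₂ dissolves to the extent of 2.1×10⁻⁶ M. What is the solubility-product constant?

Zn(OH)₂(s) ⇌ Zn²⁺(aq) + 2 OH⁻(aq)
For each mole of Zn(OH)₂ that dissolves per liter, [Zn²⁺] = s and [OH⁻] = 2s; let s denote this solubility.
Ksp = [Zn²⁺][OH⁻]^2 = s · (2s)^2 = 4s^3
Ksp = 4 × (2.1×10⁻⁶)^3 = 3.7×10⁻¹⁷

Ksp = 3.7×10⁻¹⁷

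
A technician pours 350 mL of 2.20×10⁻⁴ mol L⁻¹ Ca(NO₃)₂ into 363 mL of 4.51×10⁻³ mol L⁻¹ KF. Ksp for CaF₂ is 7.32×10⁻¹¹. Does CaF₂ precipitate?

Total volume after mixing = 350 + 363 = 713 mL.
[Ca²⁺] = (2.20×10⁻⁴)(350)/713 = 1.08×10⁻⁴ mol L⁻¹
[F⁻] = (4.51×10⁻³)(363)/713 = 2.30×10⁻³ mol L⁻¹
Q = [Ca²⁺][F⁻]^2 = 5.69×10⁻¹⁰
Q = 5.69×10⁻¹⁰ > Ksp = 7.32×10⁻¹¹, so the solution is supersaturated and CaF₂ precipitates.

Yes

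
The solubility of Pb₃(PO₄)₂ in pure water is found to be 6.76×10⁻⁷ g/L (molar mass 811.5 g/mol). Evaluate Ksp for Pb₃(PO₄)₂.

Ksp = 4.33×10⁻⁴⁴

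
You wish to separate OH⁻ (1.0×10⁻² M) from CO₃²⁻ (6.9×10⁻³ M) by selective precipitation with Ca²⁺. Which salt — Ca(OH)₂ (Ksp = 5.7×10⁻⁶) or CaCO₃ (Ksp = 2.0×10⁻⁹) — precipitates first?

Each salt precipitates once Q = Ksp for that salt.
For Ca(OH)₂: [Ca²⁺] = (Ksp/[OH⁻]^2) = 5.7×10⁻² M
For CaCO₃: [Ca²⁺] = (Ksp/[CO₃²⁻]) = 2.9×10⁻⁷ M
The smaller threshold [Ca²⁺] is reached first, so CaCO₃ precipitates first.

CaCO₃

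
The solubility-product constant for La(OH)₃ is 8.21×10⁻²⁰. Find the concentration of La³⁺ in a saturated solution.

La(OH)₃(s) ⇌ La³⁺(aq) + 3 OH⁻(aq)
Call the molar solubility s, so that [La³⁺] = s and [OH⁻] = 3s.
Ksp = [La³⁺][OH⁻]^3 = s · (3s)^3 = 27s^4 = 8.21×10⁻²⁰
s = 7.43×10⁻⁶ M
[La³⁺] = s = 7.43×10⁻⁶ M

7.43×10⁻⁶ M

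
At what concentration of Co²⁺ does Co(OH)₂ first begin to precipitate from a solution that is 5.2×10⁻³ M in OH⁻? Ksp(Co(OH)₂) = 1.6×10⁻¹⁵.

Each salt precipitates once Q = Ksp for that salt.
Co(OH)₂(s) ⇌ Co²⁺(aq) + 2 OH⁻(aq)
Ksp = [Co²⁺][OH⁻]^2 = [Co²⁺](5.2×10⁻³)^2
[Co²⁺] = 1.6×10⁻¹⁵ / (5.2×10⁻³)^2 = 5.9×10⁻¹¹
[Co²⁺] = 5.9×10⁻¹¹ M

5.9×10⁻¹¹ M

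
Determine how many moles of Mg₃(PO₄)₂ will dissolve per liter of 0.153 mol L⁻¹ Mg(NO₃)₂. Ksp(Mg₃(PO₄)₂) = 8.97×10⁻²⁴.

2.50×10⁻¹¹ M

Mg₃(PO₄)₂(s) ⇌ 3 Mg²⁺(aq) + 2 PO₄³⁻(aq)
With Mg²⁺ already at 0.153 mol L⁻¹ and s small, take [Mg²⁺] ≈ 0.153 mol L⁻¹ and [PO₄³⁻] = 2s.
Ksp = [Mg²⁺]^3[PO₄³⁻]^2 = (0.153)^3(2s)^2
(2s)^2 = 8.97×10⁻²⁴ / (0.153)^3 = 2.50×10⁻²¹
s = 2.50×10⁻¹¹ mol L⁻¹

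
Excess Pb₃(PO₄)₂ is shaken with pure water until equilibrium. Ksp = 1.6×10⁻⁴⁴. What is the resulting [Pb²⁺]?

Pb₃(PO₄)₂(s) ⇌ 3 Pb²⁺(aq) + 2 PO₄³⁻(aq)
With molar solubility s: [Pb²⁺] = 3s, [PO₄³⁻] = 2s.
Ksp = [Pb²⁺]^3[PO₄³⁻]^2 = (3s)^3 · (2s)^2 = 108s^5 = 1.6×10⁻⁴⁴
s = 6.8×10⁻¹⁰ M
[Pb²⁺] = 3s = 2.0×10⁻⁹ M

2.0×10⁻⁹ M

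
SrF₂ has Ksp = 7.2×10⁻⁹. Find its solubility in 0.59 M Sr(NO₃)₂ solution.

SrF₂(s) ⇌ Sr²⁺(aq) + 2 F⁻(aq)
Sr²⁺ is already present at 0.59 M. If s mol/L of SrF₂ dissolves, [F⁻] = 2s while [Sr²⁺] ≈ 0.59 M.
Ksp = [Sr²⁺][F⁻]^2 = (0.59)(2s)^2
(2s)^2 = 7.2×10⁻⁹ / (0.59) = 1.2×10⁻⁸
s = 5.5×10⁻⁵ M

5.5×10⁻⁵ M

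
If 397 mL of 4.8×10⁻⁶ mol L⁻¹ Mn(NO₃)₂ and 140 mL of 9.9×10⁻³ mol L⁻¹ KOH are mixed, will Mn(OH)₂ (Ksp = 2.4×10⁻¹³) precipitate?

After mixing, V = 397 mL + 140 mL = 537 mL.
[Mn²⁺] = (4.8×10⁻⁶)(397)/537 = 3.5×10⁻⁶ mol L⁻¹
[OH⁻] = (9.9×10⁻³)(140)/537 = 2.6×10⁻³ mol L⁻¹
Q = [Mn²⁺][OH⁻]^2 = 2.4×10⁻¹¹
Q = 2.4×10⁻¹¹ > Ksp = 2.4×10⁻¹³, so the solution is supersaturated and Mn(OH)₂ precipitates.

Yes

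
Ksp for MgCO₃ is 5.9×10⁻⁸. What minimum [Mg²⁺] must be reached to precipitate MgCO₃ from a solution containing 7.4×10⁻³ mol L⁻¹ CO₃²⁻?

8.0×10⁻⁶ M

A salt starts to precipitate once the ion product Q reaches its Ksp.
MgCO₃(s) ⇌ Mg²⁺(aq) + CO₃²⁻(aq)
Ksp = [Mg²⁺][CO₃²⁻] = [Mg²⁺](7.4×10⁻³)
[Mg²⁺] = 5.9×10⁻⁸ / (7.4×10⁻³) = 8.0×10⁻⁶
[Mg²⁺] = 8.0×10⁻⁶ mol L⁻¹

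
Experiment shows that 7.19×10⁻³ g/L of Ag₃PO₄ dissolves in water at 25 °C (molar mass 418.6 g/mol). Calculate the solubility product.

Ksp = 2.35×10⁻¹⁸

Convert to molarity: s = 7.19×10⁻³ / 418.6 = 1.7176×10⁻⁵ mol/L
Ag₃PO₄(s) ⇌ 3 Ag⁺(aq) + PO₄³⁻(aq)
With molar solubility s: [Ag⁺] = 3s, [PO₄³⁻] = s.
Ksp = [Ag⁺]^3[PO₄³⁻] = (3s)^3 · s = 27s^4
Ksp = 27 × (1.7176×10⁻⁵)^4 = 2.35×10⁻¹⁸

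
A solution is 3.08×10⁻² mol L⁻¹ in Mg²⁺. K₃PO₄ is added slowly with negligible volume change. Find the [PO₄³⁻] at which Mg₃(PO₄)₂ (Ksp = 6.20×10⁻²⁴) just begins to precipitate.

4.61×10⁻¹⁰ M

Precipitation of each salt begins when its ion product equals Ksp.
Mg₃(PO₄)₂(s) ⇌ 3 Mg²⁺(aq) + 2 PO₄³⁻(aq)
Ksp = [Mg²⁺]^3[PO₄³⁻]^2 = [PO₄³⁻]^2(3.08×10⁻²)^3
[PO₄³⁻]^2 = 6.20×10⁻²⁴ / (3.08×10⁻²)^3 = 2.12×10⁻¹⁹
[PO₄³⁻] = 4.61×10⁻¹⁰ mol L⁻¹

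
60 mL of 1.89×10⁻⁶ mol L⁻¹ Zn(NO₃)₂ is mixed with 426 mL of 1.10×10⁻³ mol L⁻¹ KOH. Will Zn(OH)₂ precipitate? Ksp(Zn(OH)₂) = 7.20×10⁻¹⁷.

Yes

The combined volume is 486 mL.
[Zn²⁺] = (1.89×10⁻⁶)(60)/486 = 2.33×10⁻⁷ mol L⁻¹
[OH⁻] = (1.10×10⁻³)(426)/486 = 9.64×10⁻⁴ mol L⁻¹
Q = [Zn²⁺][OH⁻]^2 = 2.17×10⁻¹³
Q = 2.17×10⁻¹³ > Ksp = 7.20×10⁻¹⁷, so the solution is supersaturated and Zn(OH)₂ precipitates.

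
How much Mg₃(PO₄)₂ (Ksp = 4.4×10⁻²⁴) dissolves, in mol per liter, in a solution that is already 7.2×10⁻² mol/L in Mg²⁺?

5.4×10⁻¹¹ M

Mg₃(PO₄)₂(s) ⇌ 3 Mg²⁺(aq) + 2 PO₄³⁻(aq)
Let s be the solubility of Mg₃(PO₄)₂ here. The common ion gives [Mg²⁺] ≈ 7.2×10⁻² mol/L, and [PO₄³⁻] = 2s.
Ksp = [Mg²⁺]^3[PO₄³⁻]^2 = (7.2×10⁻²)^3(2s)^2
(2s)^2 = 4.4×10⁻²⁴ / (7.2×10⁻²)^3 = 1.2×10⁻²⁰
s = 5.4×10⁻¹¹ mol/L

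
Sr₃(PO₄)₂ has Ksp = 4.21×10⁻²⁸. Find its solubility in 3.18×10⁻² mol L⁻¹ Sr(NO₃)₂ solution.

Sr₃(PO₄)₂(s) ⇌ 3 Sr²⁺(aq) + 2 PO₄³⁻(aq)
Let s be the solubility of Sr₃(PO₄)₂ here. The common ion gives [Sr²⁺] ≈ 3.18×10⁻² mol L⁻¹, and [PO₄³⁻] = 2s.
Ksp = [Sr²⁺]^3[PO₄³⁻]^2 = (3.18×10⁻²)^3(2s)^2
(2s)^2 = 4.21×10⁻²⁸ / (3.18×10⁻²)^3 = 1.31×10⁻²³
s = 1.81×10⁻¹² mol L⁻¹

1.81×10⁻¹² M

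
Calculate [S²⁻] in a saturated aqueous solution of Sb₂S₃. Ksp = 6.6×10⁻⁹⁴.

2.7×10⁻¹⁹ M

Sb₂S₃(s) ⇌ 2 Sb³⁺(aq) + 3 S²⁻(aq)
Call the molar solubility s, so that [Sb³⁺] = 2s and [S²⁻] = 3s.
Ksp = [Sb³⁺]^2[S²⁻]^3 = (2s)^2 · (3s)^3 = 108s^5 = 6.6×10⁻⁹⁴
s = 9.1×10⁻²⁰ M
[S²⁻] = 3s = 2.7×10⁻¹⁹ M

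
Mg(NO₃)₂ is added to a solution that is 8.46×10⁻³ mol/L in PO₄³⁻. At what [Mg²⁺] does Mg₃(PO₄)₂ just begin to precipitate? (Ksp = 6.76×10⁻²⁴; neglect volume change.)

4.55×10⁻⁷ M

The threshold for precipitation is Q = Ksp.
Mg₃(PO₄)₂(s) ⇌ 3 Mg²⁺(aq) + 2 PO₄³⁻(aq)
Ksp = [Mg²⁺]^3[PO₄³⁻]^2 = [Mg²⁺]^3(8.46×10⁻³)^2
[Mg²⁺]^3 = 6.76×10⁻²⁴ / (8.46×10⁻³)^2 = 9.45×10⁻²⁰
[Mg²⁺] = 4.55×10⁻⁷ mol/L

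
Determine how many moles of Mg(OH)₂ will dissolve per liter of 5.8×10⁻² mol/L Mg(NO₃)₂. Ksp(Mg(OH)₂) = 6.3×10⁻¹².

5.2×10⁻⁶ M

Mg(OH)₂(s) ⇌ Mg²⁺(aq) + 2 OH⁻(aq)
Mg²⁺ is already present at 5.8×10⁻² mol/L. If s mol/L of Mg(OH)₂ dissolves, [OH⁻] = 2s while [Mg²⁺] ≈ 5.8×10⁻² mol/L.
Ksp = [Mg²⁺][OH⁻]^2 = (5.8×10⁻²)(2s)^2
(2s)^2 = 6.3×10⁻¹² / (5.8×10⁻²) = 1.1×10⁻¹⁰
s = 5.2×10⁻⁶ mol/L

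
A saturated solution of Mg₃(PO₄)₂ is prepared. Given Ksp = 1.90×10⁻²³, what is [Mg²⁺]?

3.36×10⁻⁵ M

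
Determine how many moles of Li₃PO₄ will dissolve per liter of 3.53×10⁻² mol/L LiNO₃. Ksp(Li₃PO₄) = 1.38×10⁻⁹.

3.14×10⁻⁵ M

Li₃PO₄(s) ⇌ 3 Li⁺(aq) + PO₄³⁻(aq)
With Li⁺ already at 3.53×10⁻² mol/L and s small, take [Li⁺] ≈ 3.53×10⁻² mol/L and [PO₄³⁻] = s.
Ksp = [Li⁺]^3[PO₄³⁻] = (3.53×10⁻²)^3s
s = 1.38×10⁻⁹ / (3.53×10⁻²)^3 = 3.14×10⁻⁵
s = 3.14×10⁻⁵ mol/L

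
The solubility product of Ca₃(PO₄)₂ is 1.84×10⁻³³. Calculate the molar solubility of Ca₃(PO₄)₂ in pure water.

Ca₃(PO₄)₂(s) ⇌ 3 Ca²⁺(aq) + 2 PO₄³⁻(aq)
With molar solubility s: [Ca²⁺] = 3s, [PO₄³⁻] = 2s.
Ksp = [Ca²⁺]^3[PO₄³⁻]^2 = (3s)^3 · (2s)^2 = 108s^5
108s^5 = 1.84×10⁻³³  ⇒  s^5 = 1.70×10⁻³⁵
Taking the 5th root, s = 1.11×10⁻⁷ mol/L.

1.11×10⁻⁷ M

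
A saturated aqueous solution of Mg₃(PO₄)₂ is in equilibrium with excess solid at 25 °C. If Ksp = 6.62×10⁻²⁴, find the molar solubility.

Mg₃(PO₄)₂(s) ⇌ 3 Mg²⁺(aq) + 2 PO₄³⁻(aq)
Let s be the molar solubility. Then [Mg²⁺] = 3s and [PO₄³⁻] = 2s.
Ksp = [Mg²⁺]^3[PO₄³⁻]^2 = (3s)^3 · (2s)^2 = 108s^5
108s^5 = 6.62×10⁻²⁴  ⇒  s^5 = 6.13×10⁻²⁶
s = 9.07×10⁻⁶ mol/L

9.07×10⁻⁶ M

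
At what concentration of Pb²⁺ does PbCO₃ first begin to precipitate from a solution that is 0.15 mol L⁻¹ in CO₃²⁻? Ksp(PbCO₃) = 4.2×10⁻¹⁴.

2.8×10⁻¹³ M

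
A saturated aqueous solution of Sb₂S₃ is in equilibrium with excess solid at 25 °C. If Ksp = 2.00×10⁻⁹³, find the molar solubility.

1.13×10⁻¹⁹ M

Sb₂S₃(s) ⇌ 2 Sb³⁺(aq) + 3 S²⁻(aq)
Call the molar solubility s, so that [Sb³⁺] = 2s and [S²⁻] = 3s.
Ksp = [Sb³⁺]^2[S²⁻]^3 = (2s)^2 · (3s)^3 = 108s^5
108s^5 = 2.00×10⁻⁹³  ⇒  s^5 = 1.85×10⁻⁹⁵
s = 1.13×10⁻¹⁹ mol L⁻¹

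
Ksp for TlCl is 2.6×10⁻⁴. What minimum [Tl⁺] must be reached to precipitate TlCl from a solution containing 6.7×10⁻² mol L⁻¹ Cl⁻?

3.9×10⁻³ M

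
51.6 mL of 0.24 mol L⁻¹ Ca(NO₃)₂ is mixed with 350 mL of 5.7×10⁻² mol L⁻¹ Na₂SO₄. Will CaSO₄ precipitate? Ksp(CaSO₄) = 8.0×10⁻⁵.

After mixing, V = 51.6 mL + 350 mL = 401.6 mL.
[Ca²⁺] = (0.24)(51.6)/401.6 = 3.1×10⁻² mol L⁻¹
[SO₄²⁻] = (5.7×10⁻²)(350)/401.6 = 5.0×10⁻² mol L⁻¹
Q = [Ca²⁺][SO₄²⁻] = 1.5×10⁻³
Since Q (1.5×10⁻³) exceeds Ksp (8.0×10⁻⁵), CaSO₄ will precipitate.

Yes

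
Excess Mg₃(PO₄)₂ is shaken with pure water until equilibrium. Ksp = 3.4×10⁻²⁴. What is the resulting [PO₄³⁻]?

Mg₃(PO₄)₂(s) ⇌ 3 Mg²⁺(aq) + 2 PO₄³⁻(aq)
If s mol/L of Mg₃(PO₄)₂ dissolves, [Mg²⁺] = 3s and [PO₄³⁻] = 2s.
Ksp = [Mg²⁺]^3[PO₄³⁻]^2 = (3s)^3 · (2s)^2 = 108s^5 = 3.4×10⁻²⁴
s = 7.9×10⁻⁶ mol/L
[PO₄³⁻] = 2s = 1.6×10⁻⁵ mol/L

1.6×10⁻⁵ M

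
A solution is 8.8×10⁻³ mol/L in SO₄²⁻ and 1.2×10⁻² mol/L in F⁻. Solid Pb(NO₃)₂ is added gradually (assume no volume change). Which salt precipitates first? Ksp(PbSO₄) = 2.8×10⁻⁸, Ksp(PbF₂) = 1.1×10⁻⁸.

Precipitation begins when Q = Ksp.
For PbSO₄: [Pb²⁺] = (Ksp/[SO₄²⁻]) = 3.2×10⁻⁶ mol/L
For PbF₂: [Pb²⁺] = (Ksp/[F⁻]^2) = 7.6×10⁻⁵ mol/L
The smaller threshold [Pb²⁺] is reached first, so PbSO₄ precipitates first.

PbSO₄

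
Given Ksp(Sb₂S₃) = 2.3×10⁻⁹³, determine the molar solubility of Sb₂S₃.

Sb₂S₃(s) ⇌ 2 Sb³⁺(aq) + 3 S²⁻(aq)
For each mole of Sb₂S₃ that dissolves per liter, [Sb³⁺] = 2s and [S²⁻] = 3s; let s denote this solubility.
Ksp = [Sb³⁺]^2[S²⁻]^3 = (2s)^2 · (3s)^3 = 108s^5
108s^5 = 2.3×10⁻⁹³  ⇒  s^5 = 2.1×10⁻⁹⁵
s = 1.2×10⁻¹⁹ M

1.2×10⁻¹⁹ M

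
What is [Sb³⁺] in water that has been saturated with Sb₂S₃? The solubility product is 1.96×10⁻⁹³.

2.25×10⁻¹⁹ M

Sb₂S₃(s) ⇌ 2 Sb³⁺(aq) + 3 S²⁻(aq)
With molar solubility s: [Sb³⁺] = 2s, [S²⁻] = 3s.
Ksp = [Sb³⁺]^2[S²⁻]^3 = (2s)^2 · (3s)^3 = 108s^5 = 1.96×10⁻⁹³
s = 1.13×10⁻¹⁹ mol L⁻¹
[Sb³⁺] = 2s = 2.25×10⁻¹⁹ mol L⁻¹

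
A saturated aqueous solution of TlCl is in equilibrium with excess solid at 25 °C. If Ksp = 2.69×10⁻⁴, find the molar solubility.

TlCl(s) ⇌ Tl⁺(aq) + Cl⁻(aq)
If s mol/L of TlCl dissolves, [Tl⁺] = s and [Cl⁻] = s.
Ksp = [Tl⁺][Cl⁻] = s · s = s^2
s^2 = 2.69×10⁻⁴
s = (2.69×10⁻⁴)^(1/2) = 1.64×10⁻² M

1.64×10⁻² M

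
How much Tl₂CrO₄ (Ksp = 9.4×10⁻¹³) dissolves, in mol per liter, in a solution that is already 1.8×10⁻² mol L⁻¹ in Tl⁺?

2.9×10⁻⁹ M

Tl₂CrO₄(s) ⇌ 2 Tl⁺(aq) + CrO₄²⁻(aq)
Tl⁺ is already present at 1.8×10⁻² mol L⁻¹. If s mol/L of Tl₂CrO₄ dissolves, [CrO₄²⁻] = s while [Tl⁺] ≈ 1.8×10⁻² mol L⁻¹.
Ksp = [Tl⁺]^2[CrO₄²⁻] = (1.8×10⁻²)^2s
s = 9.4×10⁻¹³ / (1.8×10⁻²)^2 = 2.9×10⁻⁹
s = 2.9×10⁻⁹ mol L⁻¹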